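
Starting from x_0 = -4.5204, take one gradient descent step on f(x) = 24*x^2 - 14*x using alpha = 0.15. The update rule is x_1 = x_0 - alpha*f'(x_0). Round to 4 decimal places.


We compute the gradient at x_0 and apply the update.
f'(x) = 48*x - 14
f'(-4.5204) = 48*-4.5204 - 14 = -230.9792
x_1 = -4.5204 - 0.15*-230.9792 = 30.1265


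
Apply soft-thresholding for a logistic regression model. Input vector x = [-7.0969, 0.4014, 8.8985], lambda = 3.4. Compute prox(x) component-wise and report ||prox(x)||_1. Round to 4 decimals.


Soft-thresholding with lambda = 3.4:
prox(-7.0969) = sign(-7.0969)*max(|-7.0969| - 3.4, 0) = -3.6969
prox(0.4014) = sign(0.4014)*max(|0.4014| - 3.4, 0) = 0.0
prox(8.8985) = sign(8.8985)*max(|8.8985| - 3.4, 0) = 5.4985
prox(x) = [-3.6969, 0.0, 5.4985]
||prox(x)||_1 = 3.6969 + 0.0 + 5.4985 = 9.1954


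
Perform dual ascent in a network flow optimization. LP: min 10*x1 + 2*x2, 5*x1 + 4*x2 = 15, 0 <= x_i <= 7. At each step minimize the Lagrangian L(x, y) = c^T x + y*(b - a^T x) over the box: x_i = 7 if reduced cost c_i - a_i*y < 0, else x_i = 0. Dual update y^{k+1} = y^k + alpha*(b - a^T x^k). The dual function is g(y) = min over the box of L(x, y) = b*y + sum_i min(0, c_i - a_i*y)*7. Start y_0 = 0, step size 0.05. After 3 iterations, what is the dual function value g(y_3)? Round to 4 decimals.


Dual ascent for LP: min 10*x1 + 2*x2, 5*x1 + 4*x2 = 15, 0 <= x_i <= 7
Step 1: y^k = 0.0, reduced costs: (10.0, 2.0)
  x^k = (0.0, 0.0), subgradient = b - a^T x = 15.0
  y^{k+1} = 0.0 + 0.05*15.0 = 0.75
Step 2: y^k = 0.75, reduced costs: (6.25, -1.0)
  x^k = (0.0, 7.0), subgradient = b - a^T x = -13.0
  y^{k+1} = 0.75 + 0.05*-13.0 = 0.1
Step 3: y^k = 0.1, reduced costs: (9.5, 1.6)
  x^k = (0.0, 0.0), subgradient = b - a^T x = 15.0
  y^{k+1} = 0.1 + 0.05*15.0 = 0.85
Dual objective at y_3 = 0.85: reduced costs (5.75, -1.4), box minimizer x = (0.0, 7.0)
g(y_3) = b*y + (c1 - a1*y)*x1 + (c2 - a2*y)*x2 = 15*0.85 + 5.75*0.0 + (-1.4)*7.0 = 12.75 + 0.0 - 9.8 = 2.95


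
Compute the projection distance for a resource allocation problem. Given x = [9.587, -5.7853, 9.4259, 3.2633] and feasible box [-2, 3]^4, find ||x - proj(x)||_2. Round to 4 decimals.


Project each component onto [-2, 3].
clip(9.587) = 3.0, clip(-5.7853) = -2.0, clip(9.4259) = 3.0, clip(3.2633) = 3.0
Projection = [3.0, -2.0, 3.0, 3.0]
Squared diffs: [43.3886, 14.3285, 41.2922, 0.0693]
Distance = sqrt(99.0786) = 9.9538


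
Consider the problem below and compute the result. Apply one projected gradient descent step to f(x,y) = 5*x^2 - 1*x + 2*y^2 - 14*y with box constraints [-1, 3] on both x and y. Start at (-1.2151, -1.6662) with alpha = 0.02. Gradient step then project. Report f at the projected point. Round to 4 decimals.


Step 1: Compute gradient at (-1.2151, -1.6662).
grad_x = 2*5*-1.2151 - 1 = -13.151
grad_y = 2*2*-1.6662 - 14 = -20.6648
Step 2: Gradient step.
x_raw = -1.2151 - 0.02*-13.151 = -0.9521
y_raw = -1.6662 - 0.02*-20.6648 = -1.2529
Step 3: Project onto [-1, 3].
x_proj = clip(-0.9521) = -0.9521
y_proj = clip(-1.2529) = -1.0
Step 4: Evaluate f.
f(-0.9521, -1.0) = 21.4844


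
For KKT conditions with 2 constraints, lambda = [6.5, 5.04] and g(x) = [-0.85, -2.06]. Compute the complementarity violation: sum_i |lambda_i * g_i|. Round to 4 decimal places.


KKT complementary slackness check:
lambda_1 * g_1 = 6.5 * -0.85 = -5.525
lambda_2 * g_2 = 5.04 * -2.06 = -10.3824
Total violation = 5.525 + 10.3824 = 15.9074


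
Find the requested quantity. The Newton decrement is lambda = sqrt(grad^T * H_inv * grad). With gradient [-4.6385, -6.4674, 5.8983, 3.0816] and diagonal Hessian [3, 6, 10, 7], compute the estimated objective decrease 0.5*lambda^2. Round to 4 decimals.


Step 1: H is diagonal, so H^(-1) * g = [-1.5462, -1.0779, 0.5898, 0.4402].
Step 2: g^T H^(-1) g = sum_i g_i^2 / H_ii
  = (-4.6385)^2/3 + (-6.4674)^2/6 + (5.8983)^2/10 + (3.0816)^2/7
  = 7.1719 + 6.9712 + 3.479 + 1.3566 = 18.9787
Step 3: Objective decrease = 0.5 * g^T H^(-1) g = 9.4894


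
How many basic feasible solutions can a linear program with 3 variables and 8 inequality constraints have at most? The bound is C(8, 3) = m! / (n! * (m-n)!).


Each vertex corresponds to some choice of n active constraints out of m, so the number of vertices is at most C(m, n) = m! / (n!(m-n)!).
m = 8, n = 3
Numerator: 8 * 7 * 6
Denominator: 3! = 6
C(8, 3) = 56


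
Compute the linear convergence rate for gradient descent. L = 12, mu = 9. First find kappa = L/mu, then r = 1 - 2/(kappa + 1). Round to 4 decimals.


Step 1: Compute the condition number.
kappa = L/mu = 12/9 = 1.3333
Step 2: Compute the convergence rate.
r = 1 - 2/(kappa + 1) = 1 - 2*mu/(L + mu) = (L - mu)/(L + mu) = 3/21 = 0.1429


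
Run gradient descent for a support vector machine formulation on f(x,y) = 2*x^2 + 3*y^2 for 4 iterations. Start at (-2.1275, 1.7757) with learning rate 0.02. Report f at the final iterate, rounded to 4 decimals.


Gradient descent on f(x,y) = 2*x^2 + 3*y^2.
Starting point: (-2.1275, 1.7757), alpha = 0.02
Step 1: grad_x = 2*2*-2.1275 = -8.51, grad_y = 2*3*1.7757 = 10.6542
  x_1 = -2.1275 - 0.02*-8.51 = -1.9573
  y_1 = 1.7757 - 0.02*10.6542 = 1.5626
Step 2: grad_x = 2*2*-1.9573 = -7.8292, grad_y = 2*3*1.5626 = 9.3757
  x_2 = -1.9573 - 0.02*-7.8292 = -1.8007
  y_2 = 1.5626 - 0.02*9.3757 = 1.3751
Step 3: grad_x = 2*2*-1.8007 = -7.2029, grad_y = 2*3*1.3751 = 8.2506
  x_3 = -1.8007 - 0.02*-7.2029 = -1.6567
  y_3 = 1.3751 - 0.02*8.2506 = 1.2101
Step 4: grad_x = 2*2*-1.6567 = -6.6266, grad_y = 2*3*1.2101 = 7.2605
  x_4 = -1.6567 - 0.02*-6.6266 = -1.5241
  y_4 = 1.2101 - 0.02*7.2605 = 1.0649
f(-1.5241, 1.0649) = 2*(-1.5241)^2 + 3*1.0649^2 = 8.0478


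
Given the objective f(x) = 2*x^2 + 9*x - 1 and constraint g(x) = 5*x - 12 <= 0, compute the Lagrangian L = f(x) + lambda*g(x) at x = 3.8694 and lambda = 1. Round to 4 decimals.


Step 1: Evaluate f(x).
f(3.8694) = 2*3.8694^2 + 9*3.8694 - 1 = 63.7691
Step 2: Evaluate g(x).
g(3.8694) = 5*3.8694 - 12 = 7.347
Step 3: Compute Lagrangian.
L = 63.7691 + 1*7.347 = 71.1161


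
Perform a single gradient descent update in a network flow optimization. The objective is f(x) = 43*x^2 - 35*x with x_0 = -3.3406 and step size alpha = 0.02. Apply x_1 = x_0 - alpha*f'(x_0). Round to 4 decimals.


We compute the gradient at x_0 and apply the update.
f'(x) = 86*x - 35
f'(-3.3406) = 86*-3.3406 - 35 = -322.2916
x_1 = -3.3406 - 0.02*-322.2916 = 3.1052


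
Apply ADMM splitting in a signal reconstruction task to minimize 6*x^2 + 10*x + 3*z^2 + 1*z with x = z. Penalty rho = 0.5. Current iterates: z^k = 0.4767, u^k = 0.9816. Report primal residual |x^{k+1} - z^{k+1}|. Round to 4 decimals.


ADMM iteration with rho = 0.5, z^k = 0.4767, u^k = 0.9816
Step 1: x-update.
Minimize 6*x^2 + 10*x + (0.5/2)*(x - 0.4767 + 0.9816)^2
FOC: (2*6 + 0.5)*x = -10 + 0.5*(0.4767 - 0.9816)
x^{k+1} = -0.8202
Step 2: z-update.
Minimize 3*z^2 + 1*z + (0.5/2)*(-0.8202 - z + 0.9816)^2
FOC: (2*3 + 0.5)*z = -1 + 0.5*(-0.8202 + 0.9816)
z^{k+1} = -0.1414
Step 3: u-update.
u^{k+1} = 0.9816 - 0.8202 + 0.1414 = 0.3028
Step 4: Primal residual = |-0.8202 + 0.1414| = 0.6788


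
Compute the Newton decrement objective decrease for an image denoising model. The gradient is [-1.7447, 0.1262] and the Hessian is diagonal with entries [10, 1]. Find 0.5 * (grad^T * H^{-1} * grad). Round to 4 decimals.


Step 1: H is diagonal, so H^(-1) * g = [-0.1745, 0.1262].
Step 2: g^T H^(-1) g = sum_i g_i^2 / H_ii
  = (-1.7447)^2/10 + (0.1262)^2/1
  = 0.3044 + 0.0159 = 0.3203
Step 3: Objective decrease = 0.5 * g^T H^(-1) g = 0.1602


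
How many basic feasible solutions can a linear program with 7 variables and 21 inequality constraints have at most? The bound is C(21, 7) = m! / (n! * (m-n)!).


Each vertex corresponds to some choice of n active constraints out of m, so the number of vertices is at most C(m, n) = m! / (n!(m-n)!).
m = 21, n = 7
Numerator: 21 * 20 * 19 * 18 * 17 * 16 * 15
Denominator: 7! = 5040
C(21, 7) = 116280


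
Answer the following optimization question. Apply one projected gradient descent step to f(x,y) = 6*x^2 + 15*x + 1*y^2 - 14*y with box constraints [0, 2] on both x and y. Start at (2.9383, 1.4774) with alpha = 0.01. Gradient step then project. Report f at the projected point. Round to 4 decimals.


Step 1: Compute gradient at (2.9383, 1.4774).
grad_x = 2*6*2.9383 + 15 = 50.2596
grad_y = 2*1*1.4774 - 14 = -11.0452
Step 2: Gradient step.
x_raw = 2.9383 - 0.01*50.2596 = 2.4357
y_raw = 1.4774 - 0.01*-11.0452 = 1.5879
Step 3: Project onto [0, 2].
x_proj = clip(2.4357) = 2.0
y_proj = clip(1.5879) = 1.5879
Step 4: Evaluate f.
f(2.0, 1.5879) = 34.2913


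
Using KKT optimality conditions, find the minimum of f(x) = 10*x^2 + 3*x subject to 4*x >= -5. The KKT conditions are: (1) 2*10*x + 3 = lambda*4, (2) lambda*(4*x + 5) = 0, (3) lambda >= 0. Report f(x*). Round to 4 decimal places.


Step 1: Try lambda = 0 (constraint inactive).
Stationarity: 2*10*x + 3 = 0
x* = -3/(2*10) = -0.15
Check constraint: 4*-0.15 = -0.6 >= -5 -- satisfied.
Step 2: Compute optimal value.
f(x*) = 10*(-0.15)^2 + 3*(-0.15) = -0.225


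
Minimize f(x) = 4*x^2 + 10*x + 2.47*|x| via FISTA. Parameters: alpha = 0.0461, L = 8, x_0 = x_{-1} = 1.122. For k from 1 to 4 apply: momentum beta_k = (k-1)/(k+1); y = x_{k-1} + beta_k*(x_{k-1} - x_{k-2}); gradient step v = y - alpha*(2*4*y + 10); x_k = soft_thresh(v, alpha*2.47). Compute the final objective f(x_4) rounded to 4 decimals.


FISTA on f(x) = 4*x^2 + 10*x + 2.47*|x|
L = 8, alpha = 0.0461
Iteration 1: beta = 0.0, y = 1.122 + 0.0*(1.122 - 1.122) = 1.122
  grad(y) = 18.976, v = y - alpha*grad = 0.2472
  prox(v) = soft_thresh(0.2472, 0.1139) = 0.1333
Iteration 2: beta = 0.3333, y = 0.1333 + 0.3333*(0.1333 - 1.122) = -0.1962
  grad(y) = 8.4303, v = y - alpha*grad = -0.5849
  prox(v) = soft_thresh(-0.5849, 0.1139) = -0.471
Iteration 3: beta = 0.5, y = -0.471 + 0.5*(-0.471 - 0.1333) = -0.7731
  grad(y) = 3.8148, v = y - alpha*grad = -0.949
  prox(v) = soft_thresh(-0.949, 0.1139) = -0.8351
Iteration 4: beta = 0.6, y = -0.8351 + 0.6*(-0.8351 + 0.471) = -1.0536
  grad(y) = 1.5709, v = y - alpha*grad = -1.1261
  prox(v) = soft_thresh(-1.1261, 0.1139) = -1.0122
f(x_4) = 4*(-1.0122)^2 + 10*(-1.0122) + 2.47*|-1.0122| = -3.5237


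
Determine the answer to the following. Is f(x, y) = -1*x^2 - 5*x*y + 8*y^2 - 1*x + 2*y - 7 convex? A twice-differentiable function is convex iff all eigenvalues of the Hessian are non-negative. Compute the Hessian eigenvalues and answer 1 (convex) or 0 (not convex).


The Hessian of f(x,y) = -1*x^2 - 5*x*y + 8*y^2 - 1*x + 2*y - 7 is:
H = [[-2, -5], [-5, 16]]
Trace = -2 + 16 = 14
Determinant = -2*16 - (-5)^2 = -57
Discriminant = (14)^2 - 4*-57 = 424.0
Eigenvalues: lambda_1 = -3.2956, lambda_2 = 17.2956
The function is not convex.

0


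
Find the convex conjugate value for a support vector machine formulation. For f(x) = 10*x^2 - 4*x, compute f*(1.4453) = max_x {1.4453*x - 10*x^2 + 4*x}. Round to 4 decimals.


f*(y) = sup_x {y*x - a*x^2 - b*x} = sup_x {(y-b)*x - a*x^2}
FOC: (y - b) - 2a*x = 0 => x* = (y - b)/(2a)
x* = (1.4453 + 4)/(2*10) = 0.2723
f*(1.4453) = (y-b)^2/(4a) = (1.4453 + 4)^2/(4*10)
= 29.6513/40 = 0.7413


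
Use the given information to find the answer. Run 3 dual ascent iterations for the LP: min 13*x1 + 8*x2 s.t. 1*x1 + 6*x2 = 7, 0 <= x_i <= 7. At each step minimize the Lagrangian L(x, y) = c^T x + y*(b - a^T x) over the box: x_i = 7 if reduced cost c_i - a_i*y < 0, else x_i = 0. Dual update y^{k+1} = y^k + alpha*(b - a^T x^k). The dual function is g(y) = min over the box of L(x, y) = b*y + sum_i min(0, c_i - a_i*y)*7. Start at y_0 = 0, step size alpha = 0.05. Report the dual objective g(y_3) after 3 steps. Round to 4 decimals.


Dual ascent for LP: min 13*x1 + 8*x2, 1*x1 + 6*x2 = 7, 0 <= x_i <= 7
Step 1: y^k = 0.0, reduced costs: (13.0, 8.0)
  x^k = (0.0, 0.0), subgradient = b - a^T x = 7.0
  y^{k+1} = 0.0 + 0.05*7.0 = 0.35
Step 2: y^k = 0.35, reduced costs: (12.65, 5.9)
  x^k = (0.0, 0.0), subgradient = b - a^T x = 7.0
  y^{k+1} = 0.35 + 0.05*7.0 = 0.7
Step 3: y^k = 0.7, reduced costs: (12.3, 3.8)
  x^k = (0.0, 0.0), subgradient = b - a^T x = 7.0
  y^{k+1} = 0.7 + 0.05*7.0 = 1.05
Dual objective at y_3 = 1.05: reduced costs (11.95, 1.7), box minimizer x = (0.0, 0.0)
g(y_3) = b*y + (c1 - a1*y)*x1 + (c2 - a2*y)*x2 = 7*1.05 + 11.95*0.0 + 1.7*0.0 = 7.35 + 0.0 + 0.0 = 7.35


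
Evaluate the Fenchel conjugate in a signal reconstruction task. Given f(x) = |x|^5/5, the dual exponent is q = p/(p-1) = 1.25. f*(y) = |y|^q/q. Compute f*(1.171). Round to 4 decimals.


The conjugate exponent q satisfies 1/p + 1/q = 1.
p = 5, so q = 5/(5 - 1) = 1.25
|y|^q = 1.171^1.25 = 1.2181
f*(1.171) = 1.2181 / 1.25 = 0.9745


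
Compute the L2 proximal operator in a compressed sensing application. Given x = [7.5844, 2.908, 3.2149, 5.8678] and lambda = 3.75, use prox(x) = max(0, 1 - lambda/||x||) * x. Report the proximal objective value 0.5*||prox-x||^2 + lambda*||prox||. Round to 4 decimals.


Step 1: Compute ||x||.
||x|| = 10.5236
Step 2: Compute scaling factor.
scale = max(0, 1 - 3.75/10.5236) = 0.6437
Step 3: prox(x) = [4.8818, 1.8718, 2.0693, 3.7769]
||prox(x)|| = 6.7736
Step 4: Proximal objective.
0.5*||prox-x||^2 = 7.0313
lambda*||prox|| = 25.401
Total = 32.4323


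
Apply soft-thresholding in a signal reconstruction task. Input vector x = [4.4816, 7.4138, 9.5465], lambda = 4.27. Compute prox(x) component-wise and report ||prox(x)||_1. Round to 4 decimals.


Soft-thresholding with lambda = 4.27:
prox(4.4816) = sign(4.4816)*max(|4.4816| - 4.27, 0) = 0.2116
prox(7.4138) = sign(7.4138)*max(|7.4138| - 4.27, 0) = 3.1438
prox(9.5465) = sign(9.5465)*max(|9.5465| - 4.27, 0) = 5.2765
prox(x) = [0.2116, 3.1438, 5.2765]
||prox(x)||_1 = 0.2116 + 3.1438 + 5.2765 = 8.6319


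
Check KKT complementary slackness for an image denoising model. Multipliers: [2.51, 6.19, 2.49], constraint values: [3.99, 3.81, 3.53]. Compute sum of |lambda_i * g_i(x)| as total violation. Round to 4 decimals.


KKT complementary slackness check:
lambda_1 * g_1 = 2.51 * 3.99 = 10.0149
lambda_2 * g_2 = 6.19 * 3.81 = 23.5839
lambda_3 * g_3 = 2.49 * 3.53 = 8.7897
Total violation = 10.0149 + 23.5839 + 8.7897 = 42.3885


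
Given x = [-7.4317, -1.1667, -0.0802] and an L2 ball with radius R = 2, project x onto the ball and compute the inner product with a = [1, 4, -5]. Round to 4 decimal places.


Step 1: Compute ||x|| (intermediates to 6 decimals).
||x|| = sqrt((-7.4317)^2 + (-1.1667)^2 + (-0.0802)^2) = 7.52315
Step 2: Project.
Since ||x|| > R, scale = R/||x|| = 2/7.52315 = 0.265846, proj(x) = scale * x
proj(x) = [-1.975688, -0.310163, -0.021321]
Step 3: Dot product.
a^T * proj(x) = 1*(-1.975688) + 4*(-0.310163) - 5*(-0.021321) = -3.1097


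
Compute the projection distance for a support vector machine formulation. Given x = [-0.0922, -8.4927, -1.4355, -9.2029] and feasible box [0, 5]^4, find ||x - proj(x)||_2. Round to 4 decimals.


Project each component onto [0, 5].
clip(-0.0922) = 0.0, clip(-8.4927) = 0.0, clip(-1.4355) = 0.0, clip(-9.2029) = 0.0
Projection = [0.0, 0.0, 0.0, 0.0]
Squared diffs: [0.0085, 72.126, 2.0607, 84.6934]
Distance = sqrt(158.8886) = 12.6051


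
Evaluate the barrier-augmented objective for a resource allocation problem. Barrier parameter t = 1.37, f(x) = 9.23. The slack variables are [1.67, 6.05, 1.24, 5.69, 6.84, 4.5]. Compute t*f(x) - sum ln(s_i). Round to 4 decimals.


Step 1: Compute log-barrier.
ln values: [0.5128, 1.8001, 0.2151, 1.7387, 1.9228, 1.5041]
phi = -(0.5128 + 1.8001 + 0.2151 + 1.7387 + 1.9228 + 1.5041) = -7.6936
Step 2: Compute augmented objective.
t*f(x) = 1.37*9.23 = 12.6451
Total = 12.6451 - 7.6936 = 4.9515


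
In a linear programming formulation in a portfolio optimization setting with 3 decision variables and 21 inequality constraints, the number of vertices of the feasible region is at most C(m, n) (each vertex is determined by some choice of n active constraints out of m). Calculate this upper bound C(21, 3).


Each vertex corresponds to some choice of n active constraints out of m, so the number of vertices is at most C(m, n) = m! / (n!(m-n)!).
m = 21, n = 3
Numerator: 21 * 20 * 19
Denominator: 3! = 6
C(21, 3) = 1330


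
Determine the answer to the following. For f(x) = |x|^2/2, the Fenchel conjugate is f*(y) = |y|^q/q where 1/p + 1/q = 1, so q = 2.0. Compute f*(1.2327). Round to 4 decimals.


The conjugate exponent q satisfies 1/p + 1/q = 1.
p = 2, so q = 2/(2 - 1) = 2.0
|y|^q = 1.2327^2.0 = 1.5195
f*(1.2327) = 1.5195 / 2.0 = 0.7598


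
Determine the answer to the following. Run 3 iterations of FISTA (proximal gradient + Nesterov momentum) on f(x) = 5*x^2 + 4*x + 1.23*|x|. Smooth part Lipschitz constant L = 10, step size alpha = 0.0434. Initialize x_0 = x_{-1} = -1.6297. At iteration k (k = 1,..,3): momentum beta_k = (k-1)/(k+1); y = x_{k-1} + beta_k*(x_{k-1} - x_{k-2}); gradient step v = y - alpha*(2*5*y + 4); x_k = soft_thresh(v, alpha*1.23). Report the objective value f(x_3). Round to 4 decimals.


FISTA on f(x) = 5*x^2 + 4*x + 1.23*|x|
L = 10, alpha = 0.0434
Iteration 1: beta = 0.0, y = -1.6297 + 0.0*(-1.6297 + 1.6297) = -1.6297
  grad(y) = -12.297, v = y - alpha*grad = -1.096
  prox(v) = soft_thresh(-1.096, 0.0534) = -1.0426
Iteration 2: beta = 0.3333, y = -1.0426 + 0.3333*(-1.0426 + 1.6297) = -0.8469
  grad(y) = -4.4694, v = y - alpha*grad = -0.653
  prox(v) = soft_thresh(-0.653, 0.0534) = -0.5996
Iteration 3: beta = 0.5, y = -0.5996 + 0.5*(-0.5996 + 1.0426) = -0.3781
  grad(y) = 0.2194, v = y - alpha*grad = -0.3876
  prox(v) = soft_thresh(-0.3876, 0.0534) = -0.3342
f(x_3) = 5*(-0.3342)^2 + 4*(-0.3342) + 1.23*|-0.3342| = -0.3673


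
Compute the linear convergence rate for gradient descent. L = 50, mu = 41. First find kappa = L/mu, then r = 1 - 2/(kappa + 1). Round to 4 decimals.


Step 1: Compute the condition number.
kappa = L/mu = 50/41 = 1.2195
Step 2: Compute the convergence rate.
r = 1 - 2/(kappa + 1) = 1 - 2*mu/(L + mu) = (L - mu)/(L + mu) = 9/91 = 0.0989


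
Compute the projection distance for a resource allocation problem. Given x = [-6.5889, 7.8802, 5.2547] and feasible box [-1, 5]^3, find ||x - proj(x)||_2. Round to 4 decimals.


Project each component onto [-1, 5].
clip(-6.5889) = -1.0, clip(7.8802) = 5.0, clip(5.2547) = 5.0
Projection = [-1.0, 5.0, 5.0]
Squared diffs: [31.2358, 8.2956, 0.0649]
Distance = sqrt(39.5963) = 6.2926


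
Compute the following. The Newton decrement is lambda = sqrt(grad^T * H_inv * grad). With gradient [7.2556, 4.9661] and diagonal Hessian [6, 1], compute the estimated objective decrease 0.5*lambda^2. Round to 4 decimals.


Step 1: H is diagonal, so H^(-1) * g = [1.2093, 4.9661].
Step 2: g^T H^(-1) g = sum_i g_i^2 / H_ii
  = (7.2556)^2/6 + (4.9661)^2/1
  = 8.774 + 24.6621 = 33.4361
Step 3: Objective decrease = 0.5 * g^T H^(-1) g = 16.7181


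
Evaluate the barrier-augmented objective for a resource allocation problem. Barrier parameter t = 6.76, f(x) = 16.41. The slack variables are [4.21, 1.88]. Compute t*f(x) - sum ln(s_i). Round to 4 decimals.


Step 1: Compute log-barrier.
ln values: [1.4375, 0.6313]
phi = -(1.4375 + 0.6313) = -2.0687
Step 2: Compute augmented objective.
t*f(x) = 6.76*16.41 = 110.9316
Total = 110.9316 - 2.0687 = 108.8629


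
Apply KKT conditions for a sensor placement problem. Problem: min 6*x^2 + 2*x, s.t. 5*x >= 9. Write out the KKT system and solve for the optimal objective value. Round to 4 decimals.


Step 1: Try lambda = 0 (constraint inactive).
x_unc = -2/(2*6) = -0.1667
Check: 5*-0.1667 = -0.8335 < 9 -- violated!
Step 2: Constraint must be active: 5*x = 9
x* = 9/5 = 1.8
lambda = (2*6*1.8 + 2)/5 = 4.72
Step 3: Compute optimal value.
f(x*) = 6*1.8^2 + 2*1.8 = 23.04


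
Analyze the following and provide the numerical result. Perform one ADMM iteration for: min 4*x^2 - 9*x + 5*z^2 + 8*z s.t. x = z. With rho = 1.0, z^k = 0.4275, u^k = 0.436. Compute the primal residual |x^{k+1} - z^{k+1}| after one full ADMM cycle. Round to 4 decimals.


ADMM iteration with rho = 1.0, z^k = 0.4275, u^k = 0.436
Step 1: x-update.
Minimize 4*x^2 - 9*x + (1.0/2)*(x - 0.4275 + 0.436)^2
FOC: (2*4 + 1.0)*x = 9 + 1.0*(0.4275 - 0.436)
x^{k+1} = 0.9991
Step 2: z-update.
Minimize 5*z^2 + 8*z + (1.0/2)*(0.9991 - z + 0.436)^2
FOC: (2*5 + 1.0)*z = -8 + 1.0*(0.9991 + 0.436)
z^{k+1} = -0.5968
Step 3: u-update.
u^{k+1} = 0.436 + 0.9991 + 0.5968 = 2.0319
Step 4: Primal residual = |0.9991 + 0.5968| = 1.5959


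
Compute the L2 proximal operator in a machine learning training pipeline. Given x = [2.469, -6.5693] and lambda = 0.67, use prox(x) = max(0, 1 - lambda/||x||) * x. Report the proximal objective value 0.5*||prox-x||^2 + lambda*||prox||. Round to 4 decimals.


Step 1: Compute ||x||.
||x|| = 7.018
Step 2: Compute scaling factor.
scale = max(0, 1 - 0.67/7.018) = 0.9045
Step 3: prox(x) = [2.2333, -5.9421]
||prox(x)|| = 6.348
Step 4: Proximal objective.
0.5*||prox-x||^2 = 0.2245
lambda*||prox|| = 4.2532
Total = 4.4776


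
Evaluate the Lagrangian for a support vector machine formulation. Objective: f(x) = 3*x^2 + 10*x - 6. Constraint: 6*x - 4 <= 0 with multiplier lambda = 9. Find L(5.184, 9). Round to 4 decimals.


Step 1: Evaluate f(x).
f(5.184) = 3*5.184^2 + 10*5.184 - 6 = 126.4616
Step 2: Evaluate g(x).
g(5.184) = 6*5.184 - 4 = 27.104
Step 3: Compute Lagrangian.
L = 126.4616 + 9*27.104 = 370.3976


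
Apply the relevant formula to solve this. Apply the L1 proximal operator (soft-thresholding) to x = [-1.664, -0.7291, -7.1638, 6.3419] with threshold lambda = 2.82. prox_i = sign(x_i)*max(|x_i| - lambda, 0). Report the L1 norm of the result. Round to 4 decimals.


Soft-thresholding with lambda = 2.82:
prox(-1.664) = sign(-1.664)*max(|-1.664| - 2.82, 0) = 0.0
prox(-0.7291) = sign(-0.7291)*max(|-0.7291| - 2.82, 0) = 0.0
prox(-7.1638) = sign(-7.1638)*max(|-7.1638| - 2.82, 0) = -4.3438
prox(6.3419) = sign(6.3419)*max(|6.3419| - 2.82, 0) = 3.5219
prox(x) = [0.0, 0.0, -4.3438, 3.5219]
||prox(x)||_1 = 0.0 + 0.0 + 4.3438 + 3.5219 = 7.8657


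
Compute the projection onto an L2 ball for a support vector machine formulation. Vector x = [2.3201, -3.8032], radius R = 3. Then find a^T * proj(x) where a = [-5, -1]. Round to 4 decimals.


Step 1: Compute ||x|| (intermediates to 6 decimals).
||x|| = sqrt(2.3201^2 + (-3.8032)^2) = 4.455019
Step 2: Project.
Since ||x|| > R, scale = R/||x|| = 3/4.455019 = 0.673398, proj(x) = scale * x
proj(x) = [1.562351, -2.561067]
Step 3: Dot product.
a^T * proj(x) = -5*1.562351 - 1*(-2.561067) = -5.2507


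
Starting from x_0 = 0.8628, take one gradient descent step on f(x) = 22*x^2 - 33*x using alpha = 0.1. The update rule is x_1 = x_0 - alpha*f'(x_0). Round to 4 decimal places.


We compute the gradient at x_0 and apply the update.
f'(x) = 44*x - 33
f'(0.8628) = 44*0.8628 - 33 = 4.9632
x_1 = 0.8628 - 0.1*4.9632 = 0.3665


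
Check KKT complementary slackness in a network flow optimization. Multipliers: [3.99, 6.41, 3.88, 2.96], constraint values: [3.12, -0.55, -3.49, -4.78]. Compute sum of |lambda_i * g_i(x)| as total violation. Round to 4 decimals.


KKT complementary slackness check:
lambda_1 * g_1 = 3.99 * 3.12 = 12.4488
lambda_2 * g_2 = 6.41 * -0.55 = -3.5255
lambda_3 * g_3 = 3.88 * -3.49 = -13.5412
lambda_4 * g_4 = 2.96 * -4.78 = -14.1488
Total violation = 12.4488 + 3.5255 + 13.5412 + 14.1488 = 43.6643


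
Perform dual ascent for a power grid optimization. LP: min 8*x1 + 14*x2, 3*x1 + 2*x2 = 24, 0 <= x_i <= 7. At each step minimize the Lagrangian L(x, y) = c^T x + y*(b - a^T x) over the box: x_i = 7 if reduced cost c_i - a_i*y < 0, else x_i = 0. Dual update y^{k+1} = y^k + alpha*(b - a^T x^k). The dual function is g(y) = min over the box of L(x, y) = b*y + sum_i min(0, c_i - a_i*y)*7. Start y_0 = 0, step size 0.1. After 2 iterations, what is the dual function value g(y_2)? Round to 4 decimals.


Dual ascent for LP: min 8*x1 + 14*x2, 3*x1 + 2*x2 = 24, 0 <= x_i <= 7
Step 1: y^k = 0.0, reduced costs: (8.0, 14.0)
  x^k = (0.0, 0.0), subgradient = b - a^T x = 24.0
  y^{k+1} = 0.0 + 0.1*24.0 = 2.4
Step 2: y^k = 2.4, reduced costs: (0.8, 9.2)
  x^k = (0.0, 0.0), subgradient = b - a^T x = 24.0
  y^{k+1} = 2.4 + 0.1*24.0 = 4.8
Dual objective at y_2 = 4.8: reduced costs (-6.4, 4.4), box minimizer x = (7.0, 0.0)
g(y_2) = b*y + (c1 - a1*y)*x1 + (c2 - a2*y)*x2 = 24*4.8 + (-6.4)*7.0 + 4.4*0.0 = 115.2 - 44.8 + 0.0 = 70.4


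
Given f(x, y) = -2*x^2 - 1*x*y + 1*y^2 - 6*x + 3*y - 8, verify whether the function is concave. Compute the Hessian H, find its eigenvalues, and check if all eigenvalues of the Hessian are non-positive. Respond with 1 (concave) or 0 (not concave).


The Hessian of f(x,y) = -2*x^2 - 1*x*y + 1*y^2 - 6*x + 3*y - 8 is:
H = [[-4, -1], [-1, 2]]
Trace = -4 + 2 = -2
Determinant = -4*2 - (-1)^2 = -9
Discriminant = (-2)^2 - 4*-9 = 40.0
Eigenvalues: lambda_1 = -4.1623, lambda_2 = 2.1623
The function is not concave.

0


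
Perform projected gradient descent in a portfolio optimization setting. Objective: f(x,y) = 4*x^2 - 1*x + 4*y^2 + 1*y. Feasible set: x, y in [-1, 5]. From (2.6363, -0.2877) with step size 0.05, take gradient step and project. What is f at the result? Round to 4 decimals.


Step 1: Compute gradient at (2.6363, -0.2877).
grad_x = 2*4*2.6363 - 1 = 20.0904
grad_y = 2*4*-0.2877 + 1 = -1.3016
Step 2: Gradient step.
x_raw = 2.6363 - 0.05*20.0904 = 1.6318
y_raw = -0.2877 - 0.05*-1.3016 = -0.2226
Step 3: Project onto [-1, 5].
x_proj = clip(1.6318) = 1.6318
y_proj = clip(-0.2226) = -0.2226
Step 4: Evaluate f.
f(1.6318, -0.2226) = 8.9947


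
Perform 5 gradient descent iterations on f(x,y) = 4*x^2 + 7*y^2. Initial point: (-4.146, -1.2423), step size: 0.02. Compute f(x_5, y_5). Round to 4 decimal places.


Gradient descent on f(x,y) = 4*x^2 + 7*y^2.
Starting point: (-4.146, -1.2423), alpha = 0.02
Step 1: grad_x = 2*4*-4.146 = -33.168, grad_y = 2*7*-1.2423 = -17.3922
  x_1 = -4.146 - 0.02*-33.168 = -3.4826
  y_1 = -1.2423 - 0.02*-17.3922 = -0.8945
Step 2: grad_x = 2*4*-3.4826 = -27.8611, grad_y = 2*7*-0.8945 = -12.5224
  x_2 = -3.4826 - 0.02*-27.8611 = -2.9254
  y_2 = -0.8945 - 0.02*-12.5224 = -0.644
Step 3: grad_x = 2*4*-2.9254 = -23.4033, grad_y = 2*7*-0.644 = -9.0161
  x_3 = -2.9254 - 0.02*-23.4033 = -2.4574
  y_3 = -0.644 - 0.02*-9.0161 = -0.4637
Step 4: grad_x = 2*4*-2.4574 = -19.6588, grad_y = 2*7*-0.4637 = -6.4916
  x_4 = -2.4574 - 0.02*-19.6588 = -2.0642
  y_4 = -0.4637 - 0.02*-6.4916 = -0.3339
Step 5: grad_x = 2*4*-2.0642 = -16.5134, grad_y = 2*7*-0.3339 = -4.674
  x_5 = -2.0642 - 0.02*-16.5134 = -1.7339
  y_5 = -0.3339 - 0.02*-4.674 = -0.2404
f(-1.7339, -0.2404) = 4*(-1.7339)^2 + 7*(-0.2404)^2 = 12.4302


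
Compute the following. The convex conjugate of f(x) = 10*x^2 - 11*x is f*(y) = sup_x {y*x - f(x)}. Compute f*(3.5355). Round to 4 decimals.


f*(y) = sup_x {y*x - a*x^2 - b*x} = sup_x {(y-b)*x - a*x^2}
FOC: (y - b) - 2a*x = 0 => x* = (y - b)/(2a)
x* = (3.5355 + 11)/(2*10) = 0.7268
f*(3.5355) = (y-b)^2/(4a) = (3.5355 + 11)^2/(4*10)
= 211.2808/40 = 5.282


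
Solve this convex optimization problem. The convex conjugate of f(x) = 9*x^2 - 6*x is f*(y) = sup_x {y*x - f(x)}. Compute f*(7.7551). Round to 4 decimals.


f*(y) = sup_x {y*x - a*x^2 - b*x} = sup_x {(y-b)*x - a*x^2}
FOC: (y - b) - 2a*x = 0 => x* = (y - b)/(2a)
x* = (7.7551 + 6)/(2*9) = 0.7642
f*(7.7551) = (y-b)^2/(4a) = (7.7551 + 6)^2/(4*9)
= 189.2028/36 = 5.2556


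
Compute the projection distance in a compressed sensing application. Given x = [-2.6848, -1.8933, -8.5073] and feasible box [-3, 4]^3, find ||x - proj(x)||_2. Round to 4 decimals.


Project each component onto [-3, 4].
clip(-2.6848) = -2.6848, clip(-1.8933) = -1.8933, clip(-8.5073) = -3.0
Projection = [-2.6848, -1.8933, -3.0]
Squared diffs: [0.0, 0.0, 30.3304]
Distance = sqrt(30.3304) = 5.5073


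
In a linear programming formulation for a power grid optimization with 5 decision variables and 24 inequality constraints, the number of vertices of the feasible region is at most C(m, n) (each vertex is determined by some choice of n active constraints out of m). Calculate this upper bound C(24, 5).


Each vertex corresponds to some choice of n active constraints out of m, so the number of vertices is at most C(m, n) = m! / (n!(m-n)!).
m = 24, n = 5
Numerator: 24 * 23 * 22 * 21 * 20
Denominator: 5! = 120
C(24, 5) = 42504


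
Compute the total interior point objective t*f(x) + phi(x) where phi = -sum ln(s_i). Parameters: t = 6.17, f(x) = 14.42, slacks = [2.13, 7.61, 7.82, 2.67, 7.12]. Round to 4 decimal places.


Step 1: Compute log-barrier.
ln values: [0.7561, 2.0295, 2.0567, 0.9821, 1.9629]
phi = -(0.7561 + 2.0295 + 2.0567 + 0.9821 + 1.9629) = -7.7873
Step 2: Compute augmented objective.
t*f(x) = 6.17*14.42 = 88.9714
Total = 88.9714 - 7.7873 = 81.1841


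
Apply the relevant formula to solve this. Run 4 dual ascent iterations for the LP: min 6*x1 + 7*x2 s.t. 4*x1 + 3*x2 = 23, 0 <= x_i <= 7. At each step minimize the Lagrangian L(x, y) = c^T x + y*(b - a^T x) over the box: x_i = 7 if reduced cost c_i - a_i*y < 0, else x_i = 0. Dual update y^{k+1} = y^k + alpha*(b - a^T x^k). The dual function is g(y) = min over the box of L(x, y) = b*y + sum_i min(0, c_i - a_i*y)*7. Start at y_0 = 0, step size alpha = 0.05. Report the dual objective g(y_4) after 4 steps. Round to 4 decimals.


Dual ascent for LP: min 6*x1 + 7*x2, 4*x1 + 3*x2 = 23, 0 <= x_i <= 7
Step 1: y^k = 0.0, reduced costs: (6.0, 7.0)
  x^k = (0.0, 0.0), subgradient = b - a^T x = 23.0
  y^{k+1} = 0.0 + 0.05*23.0 = 1.15
Step 2: y^k = 1.15, reduced costs: (1.4, 3.55)
  x^k = (0.0, 0.0), subgradient = b - a^T x = 23.0
  y^{k+1} = 1.15 + 0.05*23.0 = 2.3
Step 3: y^k = 2.3, reduced costs: (-3.2, 0.1)
  x^k = (7.0, 0.0), subgradient = b - a^T x = -5.0
  y^{k+1} = 2.3 + 0.05*-5.0 = 2.05
Step 4: y^k = 2.05, reduced costs: (-2.2, 0.85)
  x^k = (7.0, 0.0), subgradient = b - a^T x = -5.0
  y^{k+1} = 2.05 + 0.05*-5.0 = 1.8
Dual objective at y_4 = 1.8: reduced costs (-1.2, 1.6), box minimizer x = (7.0, 0.0)
g(y_4) = b*y + (c1 - a1*y)*x1 + (c2 - a2*y)*x2 = 23*1.8 + (-1.2)*7.0 + 1.6*0.0 = 41.4 - 8.4 + 0.0 = 33.0


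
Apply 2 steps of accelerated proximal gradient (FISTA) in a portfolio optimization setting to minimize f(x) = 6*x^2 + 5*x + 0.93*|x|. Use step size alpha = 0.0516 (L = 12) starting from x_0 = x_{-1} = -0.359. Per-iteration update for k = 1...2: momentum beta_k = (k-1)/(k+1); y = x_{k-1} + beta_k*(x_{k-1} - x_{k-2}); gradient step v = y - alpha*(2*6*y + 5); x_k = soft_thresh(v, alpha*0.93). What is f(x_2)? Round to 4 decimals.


FISTA on f(x) = 6*x^2 + 5*x + 0.93*|x|
L = 12, alpha = 0.0516
Iteration 1: beta = 0.0, y = -0.359 + 0.0*(-0.359 + 0.359) = -0.359
  grad(y) = 0.692, v = y - alpha*grad = -0.3947
  prox(v) = soft_thresh(-0.3947, 0.048) = -0.3467
Iteration 2: beta = 0.3333, y = -0.3467 + 0.3333*(-0.3467 + 0.359) = -0.3426
  grad(y) = 0.8885, v = y - alpha*grad = -0.3885
  prox(v) = soft_thresh(-0.3885, 0.048) = -0.3405
f(x_2) = 6*(-0.3405)^2 + 5*(-0.3405) + 0.93*|-0.3405| = -0.6902


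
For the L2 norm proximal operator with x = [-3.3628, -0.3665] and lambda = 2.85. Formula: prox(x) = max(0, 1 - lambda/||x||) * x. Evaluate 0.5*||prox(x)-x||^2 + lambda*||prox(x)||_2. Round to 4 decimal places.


Step 1: Compute ||x||.
||x|| = 3.3827
Step 2: Compute scaling factor.
scale = max(0, 1 - 2.85/3.3827) = 0.1575
Step 3: prox(x) = [-0.5296, -0.0577]
||prox(x)|| = 0.5327
Step 4: Proximal objective.
0.5*||prox-x||^2 = 4.0613
lambda*||prox|| = 1.5182
Total = 5.5795


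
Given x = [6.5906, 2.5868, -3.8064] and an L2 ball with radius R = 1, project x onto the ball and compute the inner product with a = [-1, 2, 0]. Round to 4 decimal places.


Step 1: Compute ||x|| (intermediates to 6 decimals).
||x|| = sqrt(6.5906^2 + 2.5868^2 + (-3.8064)^2) = 8.038422
Step 2: Project.
Since ||x|| > R, scale = R/||x|| = 1/8.038422 = 0.124403, proj(x) = scale * x
proj(x) = [0.81989, 0.321806, -0.473528]
Step 3: Dot product.
a^T * proj(x) = -1*0.81989 + 2*0.321806 + 0*(-0.473528) = -0.1763


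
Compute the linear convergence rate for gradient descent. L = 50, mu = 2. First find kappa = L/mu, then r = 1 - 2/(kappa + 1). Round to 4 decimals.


Step 1: Compute the condition number.
kappa = L/mu = 50/2 = 25.0
Step 2: Compute the convergence rate.
r = 1 - 2/(kappa + 1) = 1 - 2*mu/(L + mu) = (L - mu)/(L + mu) = 48/52 = 0.9231


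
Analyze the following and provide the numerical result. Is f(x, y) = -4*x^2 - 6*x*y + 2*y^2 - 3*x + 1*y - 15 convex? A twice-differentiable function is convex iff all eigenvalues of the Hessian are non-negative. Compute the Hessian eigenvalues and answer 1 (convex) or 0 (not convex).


The Hessian of f(x,y) = -4*x^2 - 6*x*y + 2*y^2 - 3*x + 1*y - 15 is:
H = [[-8, -6], [-6, 4]]
Trace = -8 + 4 = -4
Determinant = -8*4 - (-6)^2 = -68
Discriminant = (-4)^2 - 4*-68 = 288.0
Eigenvalues: lambda_1 = -10.4853, lambda_2 = 6.4853
The function is not convex.

0


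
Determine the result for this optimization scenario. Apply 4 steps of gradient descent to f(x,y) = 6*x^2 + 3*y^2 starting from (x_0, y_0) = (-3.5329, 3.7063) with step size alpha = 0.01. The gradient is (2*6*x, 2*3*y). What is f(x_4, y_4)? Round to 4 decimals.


Gradient descent on f(x,y) = 6*x^2 + 3*y^2.
Starting point: (-3.5329, 3.7063), alpha = 0.01
Step 1: grad_x = 2*6*-3.5329 = -42.3948, grad_y = 2*3*3.7063 = 22.2378
  x_1 = -3.5329 - 0.01*-42.3948 = -3.109
  y_1 = 3.7063 - 0.01*22.2378 = 3.4839
Step 2: grad_x = 2*6*-3.109 = -37.3074, grad_y = 2*3*3.4839 = 20.9035
  x_2 = -3.109 - 0.01*-37.3074 = -2.7359
  y_2 = 3.4839 - 0.01*20.9035 = 3.2749
Step 3: grad_x = 2*6*-2.7359 = -32.8305, grad_y = 2*3*3.2749 = 19.6493
  x_3 = -2.7359 - 0.01*-32.8305 = -2.4076
  y_3 = 3.2749 - 0.01*19.6493 = 3.0784
Step 4: grad_x = 2*6*-2.4076 = -28.8909, grad_y = 2*3*3.0784 = 18.4704
  x_4 = -2.4076 - 0.01*-28.8909 = -2.1187
  y_4 = 3.0784 - 0.01*18.4704 = 2.8937
f(-2.1187, 2.8937) = 6*(-2.1187)^2 + 3*2.8937^2 = 52.0527


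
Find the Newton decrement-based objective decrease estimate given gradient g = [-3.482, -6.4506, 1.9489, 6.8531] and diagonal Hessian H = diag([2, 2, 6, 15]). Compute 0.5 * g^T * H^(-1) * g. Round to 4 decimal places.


Step 1: H is diagonal, so H^(-1) * g = [-1.741, -3.2253, 0.3248, 0.4569].
Step 2: g^T H^(-1) g = sum_i g_i^2 / H_ii
  = (-3.482)^2/2 + (-6.4506)^2/2 + (1.9489)^2/6 + (6.8531)^2/15
  = 6.0622 + 20.8051 + 0.633 + 3.131 = 30.6313
Step 3: Objective decrease = 0.5 * g^T H^(-1) g = 15.3157


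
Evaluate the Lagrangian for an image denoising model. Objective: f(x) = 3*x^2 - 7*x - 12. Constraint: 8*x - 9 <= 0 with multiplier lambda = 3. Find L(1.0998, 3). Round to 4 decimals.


Step 1: Evaluate f(x).
f(1.0998) = 3*1.0998^2 - 7*1.0998 - 12 = -16.0699
Step 2: Evaluate g(x).
g(1.0998) = 8*1.0998 - 9 = -0.2016
Step 3: Compute Lagrangian.
L = -16.0699 + 3*-0.2016 = -16.6747


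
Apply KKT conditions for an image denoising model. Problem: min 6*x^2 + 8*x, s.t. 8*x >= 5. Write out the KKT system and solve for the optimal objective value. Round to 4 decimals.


Step 1: Try lambda = 0 (constraint inactive).
x_unc = -8/(2*6) = -0.6667
Check: 8*-0.6667 = -5.3336 < 5 -- violated!
Step 2: Constraint must be active: 8*x = 5
x* = 5/8 = 0.625
lambda = (2*6*0.625 + 8)/8 = 1.9375
Step 3: Compute optimal value.
f(x*) = 6*0.625^2 + 8*0.625 = 7.3438


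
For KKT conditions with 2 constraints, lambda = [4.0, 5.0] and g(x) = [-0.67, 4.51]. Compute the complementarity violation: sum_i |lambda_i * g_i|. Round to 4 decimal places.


KKT complementary slackness check:
lambda_1 * g_1 = 4.0 * -0.67 = -2.68
lambda_2 * g_2 = 5.0 * 4.51 = 22.55
Total violation = 2.68 + 22.55 = 25.23


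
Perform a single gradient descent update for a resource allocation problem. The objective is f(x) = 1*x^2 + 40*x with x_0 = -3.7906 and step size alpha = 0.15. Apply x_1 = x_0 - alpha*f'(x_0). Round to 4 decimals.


We compute the gradient at x_0 and apply the update.
f'(x) = 2*x + 40
f'(-3.7906) = 2*-3.7906 + 40 = 32.4188
x_1 = -3.7906 - 0.15*32.4188 = -8.6534


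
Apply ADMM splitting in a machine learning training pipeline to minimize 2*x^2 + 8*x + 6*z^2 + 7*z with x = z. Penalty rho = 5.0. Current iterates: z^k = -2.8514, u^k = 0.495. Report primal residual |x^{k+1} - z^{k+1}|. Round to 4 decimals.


ADMM iteration with rho = 5.0, z^k = -2.8514, u^k = 0.495
Step 1: x-update.
Minimize 2*x^2 + 8*x + (5.0/2)*(x + 2.8514 + 0.495)^2
FOC: (2*2 + 5.0)*x = -8 + 5.0*(-2.8514 - 0.495)
x^{k+1} = -2.748
Step 2: z-update.
Minimize 6*z^2 + 7*z + (5.0/2)*(-2.748 - z + 0.495)^2
FOC: (2*6 + 5.0)*z = -7 + 5.0*(-2.748 + 0.495)
z^{k+1} = -1.0744
Step 3: u-update.
u^{k+1} = 0.495 - 2.748 + 1.0744 = -1.1786
Step 4: Primal residual = |-2.748 + 1.0744| = 1.6736


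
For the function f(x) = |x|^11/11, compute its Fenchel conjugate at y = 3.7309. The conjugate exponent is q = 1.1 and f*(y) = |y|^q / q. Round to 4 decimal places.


The conjugate exponent q satisfies 1/p + 1/q = 1.
p = 11, so q = 11/(11 - 1) = 1.1
|y|^q = 3.7309^1.1 = 4.2559
f*(3.7309) = 4.2559 / 1.1 = 3.869


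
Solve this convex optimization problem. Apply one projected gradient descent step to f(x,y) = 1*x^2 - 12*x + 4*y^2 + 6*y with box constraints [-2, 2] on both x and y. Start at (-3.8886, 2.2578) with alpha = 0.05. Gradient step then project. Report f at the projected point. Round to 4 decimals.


Step 1: Compute gradient at (-3.8886, 2.2578).
grad_x = 2*1*-3.8886 - 12 = -19.7772
grad_y = 2*4*2.2578 + 6 = 24.0624
Step 2: Gradient step.
x_raw = -3.8886 - 0.05*-19.7772 = -2.8997
y_raw = 2.2578 - 0.05*24.0624 = 1.0547
Step 3: Project onto [-2, 2].
x_proj = clip(-2.8997) = -2.0
y_proj = clip(1.0547) = 1.0547
Step 4: Evaluate f.
f(-2.0, 1.0547) = 38.7775


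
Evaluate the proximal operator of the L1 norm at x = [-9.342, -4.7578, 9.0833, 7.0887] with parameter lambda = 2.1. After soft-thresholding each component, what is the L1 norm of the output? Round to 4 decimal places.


Soft-thresholding with lambda = 2.1:
prox(-9.342) = sign(-9.342)*max(|-9.342| - 2.1, 0) = -7.242
prox(-4.7578) = sign(-4.7578)*max(|-4.7578| - 2.1, 0) = -2.6578
prox(9.0833) = sign(9.0833)*max(|9.0833| - 2.1, 0) = 6.9833
prox(7.0887) = sign(7.0887)*max(|7.0887| - 2.1, 0) = 4.9887
prox(x) = [-7.242, -2.6578, 6.9833, 4.9887]
||prox(x)||_1 = 7.242 + 2.6578 + 6.9833 + 4.9887 = 21.8718


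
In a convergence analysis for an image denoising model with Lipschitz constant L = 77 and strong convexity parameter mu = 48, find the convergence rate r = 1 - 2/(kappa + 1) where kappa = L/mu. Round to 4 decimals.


Step 1: Compute the condition number.
kappa = L/mu = 77/48 = 1.6042
Step 2: Compute the convergence rate.
r = 1 - 2/(kappa + 1) = 1 - 2*mu/(L + mu) = (L - mu)/(L + mu) = 29/125 = 0.232


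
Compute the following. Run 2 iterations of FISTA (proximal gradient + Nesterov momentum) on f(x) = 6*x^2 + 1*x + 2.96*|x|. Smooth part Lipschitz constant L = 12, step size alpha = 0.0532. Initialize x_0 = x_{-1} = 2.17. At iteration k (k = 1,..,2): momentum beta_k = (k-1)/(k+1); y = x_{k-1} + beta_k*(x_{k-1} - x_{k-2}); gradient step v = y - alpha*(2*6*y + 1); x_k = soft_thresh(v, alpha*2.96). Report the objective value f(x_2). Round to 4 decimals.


FISTA on f(x) = 6*x^2 + 1*x + 2.96*|x|
L = 12, alpha = 0.0532
Iteration 1: beta = 0.0, y = 2.17 + 0.0*(2.17 - 2.17) = 2.17
  grad(y) = 27.04, v = y - alpha*grad = 0.7315
  prox(v) = soft_thresh(0.7315, 0.1575) = 0.574
Iteration 2: beta = 0.3333, y = 0.574 + 0.3333*(0.574 - 2.17) = 0.042
  grad(y) = 1.504, v = y - alpha*grad = -0.038
  prox(v) = soft_thresh(-0.038, 0.1575) = 0.0
f(x_2) = 6*0.0^2 + 1*0.0 + 2.96*|0.0| = 0.0


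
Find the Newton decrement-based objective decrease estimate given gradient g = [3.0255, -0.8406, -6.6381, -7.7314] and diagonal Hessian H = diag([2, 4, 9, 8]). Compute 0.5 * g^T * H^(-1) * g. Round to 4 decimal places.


Step 1: H is diagonal, so H^(-1) * g = [1.5128, -0.2102, -0.7376, -0.9664].
Step 2: g^T H^(-1) g = sum_i g_i^2 / H_ii
  = (3.0255)^2/2 + (-0.8406)^2/4 + (-6.6381)^2/9 + (-7.7314)^2/8
  = 4.5768 + 0.1767 + 4.896 + 7.4718 = 17.1213
Step 3: Objective decrease = 0.5 * g^T H^(-1) g = 8.5607


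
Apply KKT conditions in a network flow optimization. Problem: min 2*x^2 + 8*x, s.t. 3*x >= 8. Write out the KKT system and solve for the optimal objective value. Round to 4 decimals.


Step 1: Try lambda = 0 (constraint inactive).
x_unc = -8/(2*2) = -2.0
Check: 3*-2.0 = -6.0 < 8 -- violated!
Step 2: Constraint must be active: 3*x = 8
x* = 8/3 = 2.6667 (rounded; the exact value 8/3 is used below)
lambda = (2*2*(8/3) + 8)/3 = 6.2222
Step 3: Compute optimal value.
f(x*) = 2*(8/3)^2 + 8*(8/3) = 35.5556
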